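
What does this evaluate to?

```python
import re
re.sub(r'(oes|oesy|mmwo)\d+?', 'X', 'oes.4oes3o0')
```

Matches: at [5:9] → 'oes3'.
`sub` substitutes 'X' at each match site.

'oes.4Xo0'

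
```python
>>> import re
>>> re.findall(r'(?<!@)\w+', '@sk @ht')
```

The negative lookahead/lookbehind blocks any match where the forbidden context is present.
Walking the string: at [2:3] → 'k'; at [6:7] → 't'.
No capturing groups, so `findall` returns the 2 full match strings.

['k', 't']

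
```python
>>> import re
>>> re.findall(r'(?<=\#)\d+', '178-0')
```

The positive lookaround only admits positions where the adjacent text matches; those characters stay outside the span.
`findall` yields the raw match text (0 of them) because the pattern has no groups.
Nothing in the string satisfies the pattern, so the list is empty.

[]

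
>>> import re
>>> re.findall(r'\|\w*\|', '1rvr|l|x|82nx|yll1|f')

`findall` yields the raw match text (2 of them) because the pattern has no groups.

['|l|', '|82nx|']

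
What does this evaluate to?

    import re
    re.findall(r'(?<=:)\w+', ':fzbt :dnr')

The lookaround is zero-width — it requires the adjacent text to match without consuming it, so the asserted text isn't part of the match.
`findall` yields the raw match text (2 of them) because the pattern has no groups.

['fzbt', 'dnr']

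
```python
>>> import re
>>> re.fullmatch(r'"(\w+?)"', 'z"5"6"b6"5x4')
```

None

For `fullmatch`, every character of the input must be accounted for by the pattern.
Here there's no way to consume every character, so the call returns None.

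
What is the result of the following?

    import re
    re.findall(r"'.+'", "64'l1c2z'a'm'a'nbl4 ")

["'l1c2z'a'm'a'"]

Matches: at [2:15] → "'l1c2z'a'm'a'".
Since nothing is captured, `findall` lists the 1 matched substring directly.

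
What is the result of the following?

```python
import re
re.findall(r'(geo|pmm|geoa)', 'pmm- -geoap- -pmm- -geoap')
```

['pmm', 'geo', 'pmm', 'geo']

Alternation tries branches left to right and keeps the first one that lets the overall match succeed at that position.
Walking the string: at [0:3] match 'pmm', group 1 = 'pmm'; at [6:9] match 'geo', group 1 = 'geo'; at [14:17] match 'pmm', group 1 = 'pmm'; at [20:23] match 'geo', group 1 = 'geo'.
Because there's exactly one group, `findall` drops the full match and keeps group 1 from each hit.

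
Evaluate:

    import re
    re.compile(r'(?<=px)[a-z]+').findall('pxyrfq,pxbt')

Because the assertion is zero-width, the text it checks is not consumed and won't appear in the result.
Walking the string: at [2:6] → 'yrfq'; at [9:11] → 'bt'.
`findall` yields the raw match text (2 of them) because the pattern has no groups.

['yrfq', 'bt']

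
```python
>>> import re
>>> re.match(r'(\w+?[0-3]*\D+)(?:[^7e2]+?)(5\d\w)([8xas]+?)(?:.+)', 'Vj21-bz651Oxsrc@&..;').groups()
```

('Vj21-bz', '51O', 'x')

This matches one or more of a word character (lazy), then zero or more of a character in [0-3], then one or more of a non-digit (captured); then one or more of any character except [7e2] (lazy) (non-capturing group); then the literal '5', then a digit, then a word character (captured); then one or more of one of [8xas] (lazy) (captured); then one or more of any character (non-capturing group).
`re.match` won't scan ahead — the pattern has to work from the very first character.
The match spans [0:20] → 'Vj21-bz651Oxsrc@&..;'.
Captured: group 1 = 'Vj21-bz', group 2 = '51O', group 3 = 'x'.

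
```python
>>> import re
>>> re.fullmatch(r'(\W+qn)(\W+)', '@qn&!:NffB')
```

None

For `fullmatch`, every character of the input must be accounted for by the pattern.
Here the pattern can't cover the whole string, so the call returns None.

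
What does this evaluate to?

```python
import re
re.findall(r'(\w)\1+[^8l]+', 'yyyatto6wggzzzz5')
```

['y']

`\1` is not a pattern — it's the concrete string captured by group 1, re-applied verbatim.
With a single group, `findall` returns only what that group captured — 1 item.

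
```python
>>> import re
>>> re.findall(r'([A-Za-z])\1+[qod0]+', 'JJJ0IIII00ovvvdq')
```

['J', 'I', 'v']

`\1` has to match the exact text group 1 already captured.
With a single group, `findall` returns only what that group captured — 3 items.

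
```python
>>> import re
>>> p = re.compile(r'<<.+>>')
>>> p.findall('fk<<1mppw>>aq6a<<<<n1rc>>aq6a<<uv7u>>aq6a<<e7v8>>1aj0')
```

['<<1mppw>>aq6a<<<<n1rc>>aq6a<<uv7u>>aq6a<<e7v8>>']

No capturing groups, so `findall` returns the 1 full match string.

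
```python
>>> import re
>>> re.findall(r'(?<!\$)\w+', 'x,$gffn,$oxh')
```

['x', 'ffn', 'xh']

A negative assertion filters positions out without eating any characters.
Since nothing is captured, `findall` lists the 3 matched substrings directly.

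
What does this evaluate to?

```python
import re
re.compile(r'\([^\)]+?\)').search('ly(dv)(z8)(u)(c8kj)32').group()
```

`re.search` scans for the first position where the pattern succeeds.
The match spans [2:6] → '(dv)'.

'(dv)'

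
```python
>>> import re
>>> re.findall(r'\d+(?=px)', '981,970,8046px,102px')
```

['8046', '102']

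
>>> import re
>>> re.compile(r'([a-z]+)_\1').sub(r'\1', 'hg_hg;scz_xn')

'hg;scz_xn'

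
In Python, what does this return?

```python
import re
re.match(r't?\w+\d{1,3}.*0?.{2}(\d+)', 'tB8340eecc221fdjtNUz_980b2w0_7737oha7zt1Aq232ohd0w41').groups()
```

The match spans [0:52] → 'tB8340eecc221fdjtNUz_980b2w0_7737oha7zt1Aq232ohd0w41'.
Captured: group 1 = '1'.

('1',)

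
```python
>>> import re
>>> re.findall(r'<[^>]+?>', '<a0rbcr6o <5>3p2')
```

['<a0rbcr6o <5>']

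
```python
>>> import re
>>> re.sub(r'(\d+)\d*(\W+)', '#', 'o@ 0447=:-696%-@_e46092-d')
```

Each match is replaced by '#'.

'o@ ##_e#d'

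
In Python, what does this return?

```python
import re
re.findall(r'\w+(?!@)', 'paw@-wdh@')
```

A negative assertion filters positions out without eating any characters.
Scanning left to right: at [0:2] → 'pa'; at [5:7] → 'wd'.
`findall` yields the raw match text (2 of them) because the pattern has no groups.

['pa', 'wd']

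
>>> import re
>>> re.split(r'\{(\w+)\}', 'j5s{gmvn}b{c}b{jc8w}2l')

['j5s', 'gmvn', 'b', 'c', 'b', 'jc8w', '2l']

Matches to split on: at [3:9] → '{gmvn}'; at [10:13] → '{c}'; at [14:20] → '{jc8w}'.
`re.split` interleaves the captured-group text with the surrounding fragments.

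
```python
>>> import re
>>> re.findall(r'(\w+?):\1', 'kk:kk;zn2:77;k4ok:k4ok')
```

['kk', 'k4ok']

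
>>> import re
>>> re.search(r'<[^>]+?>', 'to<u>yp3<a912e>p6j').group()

'<u>'

`re.search` tries every starting position until one works.
The match spans [2:5] → '<u>'.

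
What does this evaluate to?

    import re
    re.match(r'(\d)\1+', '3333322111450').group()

'33333'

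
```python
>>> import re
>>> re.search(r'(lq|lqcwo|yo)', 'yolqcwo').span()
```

The match spans [0:2] → 'yo'.

(0, 2)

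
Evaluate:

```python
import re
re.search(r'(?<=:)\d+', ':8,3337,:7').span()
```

Because the assertion is zero-width, the text it checks is not consumed and won't appear in the result.
`search` walks the string left to right and returns the first match it finds.
The match spans [1:2] → '8'.

(1, 2)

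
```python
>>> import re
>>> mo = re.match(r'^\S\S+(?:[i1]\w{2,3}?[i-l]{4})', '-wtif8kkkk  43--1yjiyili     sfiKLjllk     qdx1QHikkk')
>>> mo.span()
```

(0, 10)

This matches anchored at the start of the string; then a non-whitespace character; then one or more of a non-whitespace character; then one of [i1], then 2 to 3 of a word character (lazy), then exactly 4 of a character in [i-l] (non-capturing group).
With `match`, the pattern is implicitly anchored at the beginning.
The match spans [0:10] → '-wtif8kkkk'.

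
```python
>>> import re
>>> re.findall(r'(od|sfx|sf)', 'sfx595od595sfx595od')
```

['sfx', 'od', 'sfx', 'od']

Alternation isn't longest-match — the leftmost alternative that fits at this position is chosen.
One capturing group, so `findall` returns just the captured substring from each match — 4 in all.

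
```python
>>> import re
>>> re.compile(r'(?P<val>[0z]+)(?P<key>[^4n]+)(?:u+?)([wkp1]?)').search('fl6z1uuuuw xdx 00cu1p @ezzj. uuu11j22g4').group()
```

'z1uuuuw xdx 00cu1p @ezzj. uuu1'

The match spans [3:33] → 'z1uuuuw xdx 00cu1p @ezzj. uuu1'.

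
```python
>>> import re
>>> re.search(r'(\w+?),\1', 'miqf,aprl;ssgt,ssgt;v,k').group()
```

`\1` has to match the exact text group 1 already captured.
`search` walks the string left to right and returns the first match it finds.
The match spans [10:19] → 'ssgt,ssgt'.
Captured: group 1 = 'ssgt'.

'ssgt,ssgt'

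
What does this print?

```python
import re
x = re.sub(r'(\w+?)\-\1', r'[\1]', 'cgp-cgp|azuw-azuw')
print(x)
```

[cgp]|[azuw]

After group 1 captures some text, `\1` only succeeds where that same text appears again.
Matches: at [0:7] → 'cgp-cgp'; at [8:17] → 'azuw-azuw'.
The replacement refers to a captured group, so each match is rewritten using its own captured text.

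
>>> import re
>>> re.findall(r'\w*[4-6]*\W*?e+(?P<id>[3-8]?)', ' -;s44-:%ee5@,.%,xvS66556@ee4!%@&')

This matches zero or more of a word character, then zero or more of a character in [4-6], then zero or more of a non-word character (lazy); then one or more of a literal 'e'; then optionally a character in [3-8] (captured as 'id').
Matches: at [3:12] match 's44-:%ee5', group 1 = '5'; at [17:29] match 'xvS66556@ee4', group 1 = '4'.
Because there's exactly one group, `findall` drops the full match and keeps group 1 from each hit.

['5', '4']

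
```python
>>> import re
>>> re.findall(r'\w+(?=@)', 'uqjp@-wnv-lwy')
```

['uqjp']

Lookahead/lookbehind check context without consuming it, so the matched span excludes the asserted characters.
With no groups in the pattern, `findall` gives back each whole match — 1 here.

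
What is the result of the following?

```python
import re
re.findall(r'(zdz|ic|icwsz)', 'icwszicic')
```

['ic', 'ic', 'ic']

`|` is ordered: at each position the engine commits to the first alternative that works.
Matches: at [0:2] match 'ic', group 1 = 'ic'; at [5:7] match 'ic', group 1 = 'ic'; at [7:9] match 'ic', group 1 = 'ic'.
One capturing group, so `findall` returns just the captured substring from each match — 3 in all.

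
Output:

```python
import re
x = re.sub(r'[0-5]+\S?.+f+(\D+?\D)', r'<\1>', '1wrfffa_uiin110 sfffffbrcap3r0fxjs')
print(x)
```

<xj>s

A `+?`/`*?`/`{m,n}?` starts at its minimum and grows only as far as needed for what follows to match.
Each match is replaced using the text its own group 1 captured.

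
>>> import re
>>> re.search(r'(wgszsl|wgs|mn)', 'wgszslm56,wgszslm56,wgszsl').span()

Alternation isn't longest-match — the leftmost alternative that fits at this position is chosen.
The match spans [0:6] → 'wgszsl'.

(0, 6)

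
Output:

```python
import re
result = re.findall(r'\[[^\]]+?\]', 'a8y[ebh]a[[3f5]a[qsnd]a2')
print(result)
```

Scanning left to right: at [3:8] → '[ebh]'; at [9:15] → '[[3f5]'; at [16:22] → '[qsnd]'.
With no groups in the pattern, `findall` gives back each whole match — 3 here.

['[ebh]', '[[3f5]', '[qsnd]']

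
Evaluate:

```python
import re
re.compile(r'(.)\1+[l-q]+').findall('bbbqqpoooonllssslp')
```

['b', 's']

`\1` has to match the exact text group 1 already captured.
With a single group, `findall` returns only what that group captured — 2 items.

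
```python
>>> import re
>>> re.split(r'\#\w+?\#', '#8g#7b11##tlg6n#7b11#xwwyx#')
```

['', '7b11#', '7b11', '']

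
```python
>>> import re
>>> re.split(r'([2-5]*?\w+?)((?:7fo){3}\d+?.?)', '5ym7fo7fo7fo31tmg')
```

This matches zero or more of a character in [2-5] (lazy), then one or more of a word character (lazy) (captured); then the literal '7fo' repeated 3 times, then one or more of a digit (lazy), then optionally any character (captured).
The `?` after the quantifier makes it lazy — it takes as little as possible before letting the rest of the pattern try.
Matches to split on: at [0:14] → '5ym7fo7fo7fo31'.
`re.split` interleaves the captured-group text with the surrounding fragments.

['', '5ym', '7fo7fo7fo31', 'tmg']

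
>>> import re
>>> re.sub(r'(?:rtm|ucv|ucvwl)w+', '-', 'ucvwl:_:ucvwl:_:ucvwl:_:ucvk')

Every occurrence is swapped for '-'.

'-l:_:-l:_:-l:_:ucvk'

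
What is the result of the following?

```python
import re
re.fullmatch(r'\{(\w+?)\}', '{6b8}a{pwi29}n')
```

`fullmatch` succeeds only if the pattern covers the string from start to end.
Here the string isn't matched end-to-end, so the call returns None.

None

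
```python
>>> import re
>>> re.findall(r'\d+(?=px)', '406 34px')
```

['34']

The `(?=…)`/`(?<=…)` assertion just peeks at neighbouring text; it doesn't advance the match position.
Scanning left to right: at [4:6] → '34'.
No capturing groups, so `findall` returns the 1 full match string.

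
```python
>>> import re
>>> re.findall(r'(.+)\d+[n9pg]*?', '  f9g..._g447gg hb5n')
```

['  f9g..._g447gg hb']

This matches one or more of any character (captured); then one or more of a digit, then zero or more of one of [n9pg] (lazy).
Walking the string: at [0:19] match '  f9g..._g447gg hb5', group 1 = '  f9g..._g447gg hb'.
One capturing group, so `findall` returns just the captured substring from the one match — 1 in all.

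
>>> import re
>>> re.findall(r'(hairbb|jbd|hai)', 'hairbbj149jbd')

['hairbb', 'jbd']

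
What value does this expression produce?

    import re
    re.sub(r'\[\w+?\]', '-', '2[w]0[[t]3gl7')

Matches: at [1:4] → '[w]'; at [6:9] → '[t]'.
Each match is replaced by '-'.

'2-0[-3gl7'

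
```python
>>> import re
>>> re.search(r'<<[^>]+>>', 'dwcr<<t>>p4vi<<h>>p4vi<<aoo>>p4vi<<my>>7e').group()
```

`re.search` scans for the first position where the pattern succeeds.
The match spans [4:9] → '<<t>>'.

'<<t>>'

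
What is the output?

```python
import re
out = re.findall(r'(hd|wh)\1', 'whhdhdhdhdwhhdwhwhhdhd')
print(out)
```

`\1` is not a pattern — it's the concrete string captured by group 1, re-applied verbatim.
`findall` collects group 1 from each match (4 total).

['hd', 'hd', 'wh', 'hd']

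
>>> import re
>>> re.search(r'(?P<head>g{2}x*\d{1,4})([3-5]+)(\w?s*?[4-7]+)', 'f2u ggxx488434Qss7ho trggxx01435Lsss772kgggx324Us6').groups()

('ggxx4884', '34', 'Qss7')

Pattern: exactly 2 of a literal 'g', then zero or more of the literal 'x', then 1 to 4 of a digit (captured as 'head'); then one or more of a character in [3-5] (captured); then optionally a word character, then zero or more of the literal 's' (lazy), then one or more of a character in [4-7] (captured).
`re.search` tries every starting position until one works.
The match spans [4:18] → 'ggxx488434Qss7'.
Captured: group 1 = 'ggxx4884', group 2 = '34', group 3 = 'Qss7'.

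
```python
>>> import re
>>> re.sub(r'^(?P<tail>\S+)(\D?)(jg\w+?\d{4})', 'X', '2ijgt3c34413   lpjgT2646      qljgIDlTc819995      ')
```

'X3   lpjgT2646      qljgIDlTc819995      '

The pattern matches anchored at the start of the string; then one or more of a non-whitespace character (captured as 'tail'); then optionally a non-digit (captured); then the literal 'jg', then one or more of a word character (lazy), then exactly 4 of a digit (captured).
`sub` substitutes 'X' at each match site.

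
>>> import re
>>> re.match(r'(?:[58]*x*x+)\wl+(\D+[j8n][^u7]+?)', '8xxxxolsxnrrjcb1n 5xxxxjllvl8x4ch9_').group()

The pattern matches zero or more of one of [58], then zero or more of a literal 'x', then one or more of the literal 'x' (non-capturing group); then a word character, then one or more of the literal 'l'; then one or more of a non-digit, then one of [j8n], then one or more of any character except [u7] (lazy) (captured).
Lazy quantifiers expand one character at a time until the remainder of the pattern can match.
`re.match` won't scan ahead — the pattern has to work from the very first character.
The match spans [0:14] → '8xxxxolsxnrrjc'.
Captured: group 1 = 'sxnrrjc'.

'8xxxxolsxnrrjc'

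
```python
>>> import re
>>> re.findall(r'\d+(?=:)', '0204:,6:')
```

['0204', '6']

Because the assertion is zero-width, the text it checks is not consumed and won't appear in the result.
Walking the string: at [0:4] → '0204'; at [6:7] → '6'.
No capturing groups, so `findall` returns the 2 full match strings.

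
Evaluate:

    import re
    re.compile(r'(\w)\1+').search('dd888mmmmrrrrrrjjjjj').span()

(0, 2)

The backreference `\1` re-matches whatever the first group consumed, character for character.
`re.search` tries every starting position until one works.
The match spans [0:2] → 'dd'.
Captured: group 1 = 'd'.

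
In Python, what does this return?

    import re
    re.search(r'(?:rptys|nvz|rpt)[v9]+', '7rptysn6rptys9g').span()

Unlike `match`, `search` isn't anchored — it looks for the pattern anywhere in the string.
The match spans [8:14] → 'rptys9'.

(8, 14)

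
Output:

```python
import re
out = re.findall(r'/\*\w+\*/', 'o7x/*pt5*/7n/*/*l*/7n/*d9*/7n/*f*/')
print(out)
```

Walking the string: at [3:10] → '/*pt5*/'; at [14:19] → '/*l*/'; at [21:27] → '/*d9*/'; at [29:34] → '/*f*/'.
No capturing groups, so `findall` returns the 4 full match strings.

['/*pt5*/', '/*l*/', '/*d9*/', '/*f*/']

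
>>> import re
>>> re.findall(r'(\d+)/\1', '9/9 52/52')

['9', '52']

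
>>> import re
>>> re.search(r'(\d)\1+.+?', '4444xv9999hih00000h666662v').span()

After group 1 captures some text, `\1` only succeeds where that same text appears again.
`re.search` tries every starting position until one works.
The match spans [0:5] → '4444x'.
Captured: group 1 = '4'.

(0, 5)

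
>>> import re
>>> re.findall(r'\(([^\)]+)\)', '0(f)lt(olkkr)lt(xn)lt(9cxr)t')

Scanning left to right: at [1:4] match '(f)', group 1 = 'f'; at [6:13] match '(olkkr)', group 1 = 'olkkr'; at [15:19] match '(xn)', group 1 = 'xn'; at [21:27] match '(9cxr)', group 1 = '9cxr'.
Because there's exactly one group, `findall` drops the full match and keeps group 1 from each hit.

['f', 'olkkr', 'xn', '9cxr']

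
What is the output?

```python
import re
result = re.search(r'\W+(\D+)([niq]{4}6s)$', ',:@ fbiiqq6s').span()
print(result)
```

The pattern matches one or more of a non-word character; then one or more of a non-digit (captured); then exactly 4 of one of [niq], then the literal '6s' (captured); then anchored at the end.
Unlike `match`, `search` isn't anchored — it looks for the pattern anywhere in the string.
The match spans [0:12] → ',:@ fbiiqq6s'.
Captured: group 1 = 'fb', group 2 = 'iiqq6s'.

(0, 12)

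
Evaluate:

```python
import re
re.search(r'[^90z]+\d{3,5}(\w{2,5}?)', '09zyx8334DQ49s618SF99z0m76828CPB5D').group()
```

'yx8334DQ'

Pattern: one or more of any character except [90z], then 3 to 5 of a digit; then 2 to 5 of a word character (lazy) (captured).
With the lazy modifier that quantifier settles for the fewest repetitions that let the rest of the pattern succeed (the atoms after it are unaffected and can still be greedy).
Unlike `match`, `search` isn't anchored — it looks for the pattern anywhere in the string.
The match spans [3:11] → 'yx8334DQ'.
Captured: group 1 = 'DQ'.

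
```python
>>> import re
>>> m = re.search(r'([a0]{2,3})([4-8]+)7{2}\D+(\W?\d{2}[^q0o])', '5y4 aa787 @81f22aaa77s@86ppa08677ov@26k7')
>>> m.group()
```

This matches 2 to 3 of one of [a0] (captured); then one or more of a character in [4-8] (captured); then exactly 2 of a literal '7', then one or more of a non-digit; then optionally a non-word character, then exactly 2 of a digit, then any character except [q0o] (captured).
`re.search` tries every starting position until one works.
The match spans [27:39] → 'a08677ov@26k'.
Captured: group 1 = 'a0', group 2 = '86', group 3 = '26k'.

'a08677ov@26k'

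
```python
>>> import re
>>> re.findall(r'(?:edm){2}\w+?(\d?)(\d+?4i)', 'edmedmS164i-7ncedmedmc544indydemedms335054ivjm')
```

The pattern matches the literal 'edm' repeated 2 times, then one or more of a word character (lazy); then optionally a digit (captured); then one or more of a digit (lazy), then the literal '4i' (captured).
Lazy quantifiers expand one character at a time until the remainder of the pattern can match.
Matches: at [0:11] match 'edmedmS164i', groups = ('1', '64i'); at [15:26] match 'edmedmc544i', groups = ('5', '44i').
Multiple groups make `findall` return tuples — one 2-tuple for each match.

[('1', '64i'), ('5', '44i')]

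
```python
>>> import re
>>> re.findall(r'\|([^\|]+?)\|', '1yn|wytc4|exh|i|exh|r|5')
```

One capturing group, so `findall` returns just the captured substring from each match — 3 in all.

['wytc4', 'i', 'r']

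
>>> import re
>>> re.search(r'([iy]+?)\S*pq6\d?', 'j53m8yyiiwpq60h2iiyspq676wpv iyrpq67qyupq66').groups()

('y',)

The match spans [5:24] → 'yyiiwpq60h2iiyspq67'.
Captured: group 1 = 'y'.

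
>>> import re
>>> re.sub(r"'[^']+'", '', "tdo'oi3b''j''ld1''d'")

'tdo'

Each match is replaced by ''.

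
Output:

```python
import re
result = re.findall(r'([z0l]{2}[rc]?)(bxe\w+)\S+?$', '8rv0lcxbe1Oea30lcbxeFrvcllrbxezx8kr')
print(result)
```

This matches exactly 2 of one of [z0l], then optionally one of [rc] (captured); then the literal 'bxe', then one or more of a word character (captured); then one or more of a non-whitespace character (lazy); then anchored at the end.
`findall` packs the 2 group values into a tuple for every match.

[('0lc', 'bxeFrvcllrbxezx8k')]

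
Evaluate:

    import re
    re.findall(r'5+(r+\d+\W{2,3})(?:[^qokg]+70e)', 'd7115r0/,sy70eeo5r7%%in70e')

This matches one or more of a literal '5'; then one or more of a literal 'r', then one or more of a digit, then 2 to 3 of a non-word character (captured); then one or more of any character except [qokg], then the literal '70e' (non-capturing group).
Scanning left to right: at [4:14] match '5r0/,sy70e', group 1 = 'r0/,'; at [16:26] match '5r7%%in70e', group 1 = 'r7%%'.
With a single group, `findall` returns only what that group captured — 2 items.

['r0/,', 'r7%%']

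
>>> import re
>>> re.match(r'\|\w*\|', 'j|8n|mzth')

None

`re.match` only tries the pattern at the start of the string.
Here the string doesn't start with a match, so the call returns None.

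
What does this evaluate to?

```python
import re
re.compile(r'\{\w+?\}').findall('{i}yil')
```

['{i}']

Matches: at [0:3] → '{i}'.
Since nothing is captured, `findall` lists the 1 matched substring directly.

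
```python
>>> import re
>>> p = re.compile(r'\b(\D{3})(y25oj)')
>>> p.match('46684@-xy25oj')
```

`re.match` only tries the pattern at the start of the string.
Here the pattern fails at index 0, so the call returns None.

None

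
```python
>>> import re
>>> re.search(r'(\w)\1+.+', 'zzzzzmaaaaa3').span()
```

(0, 12)

`\1` has to match the exact text group 1 already captured.
`re.search` tries every starting position until one works.
The match spans [0:12] → 'zzzzzmaaaaa3'.
Captured: group 1 = 'z'.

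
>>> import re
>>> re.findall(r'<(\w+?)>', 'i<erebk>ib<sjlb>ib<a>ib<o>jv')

['erebk', 'sjlb', 'a', 'o']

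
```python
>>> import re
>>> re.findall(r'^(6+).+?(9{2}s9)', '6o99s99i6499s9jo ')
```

[('6', '99s9')]

The pattern matches anchored at the start of the string; then one or more of a literal '6' (captured); then one or more of any character (lazy); then exactly 2 of the literal '9', then the literal 's9' (captured).
Matches: at [0:6] match '6o99s9', groups = ('6', '99s9').
2 groups means the one result is a tuple of 2 captured strings — 1 here.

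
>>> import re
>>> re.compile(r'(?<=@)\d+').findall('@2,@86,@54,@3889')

['2', '86', '54', '3889']

The lookaround is zero-width — it requires the adjacent text to match without consuming it, so the asserted text isn't part of the match.
Scanning left to right: at [1:2] → '2'; at [4:6] → '86'; at [8:10] → '54'; at [12:16] → '3889'.
`findall` yields the raw match text (4 of them) because the pattern has no groups.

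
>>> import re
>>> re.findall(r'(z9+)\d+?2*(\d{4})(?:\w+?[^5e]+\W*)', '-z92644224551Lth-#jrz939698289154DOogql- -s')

The `?` after the quantifier makes it lazy — it takes as little as possible before letting the rest of the pattern try.
`findall` packs the 2 group values into a tuple for every match.

[('z9', '6442'), ('z9', '9698')]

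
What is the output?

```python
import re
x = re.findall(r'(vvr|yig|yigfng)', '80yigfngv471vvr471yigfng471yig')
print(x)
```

Branches in `(...|...)` are attempted left-to-right; the first branch that allows the whole pattern to succeed is taken.
Matches: at [2:5] match 'yig', group 1 = 'yig'; at [12:15] match 'vvr', group 1 = 'vvr'; at [18:21] match 'yig', group 1 = 'yig'; at [27:30] match 'yig', group 1 = 'yig'.
Because there's exactly one group, `findall` drops the full match and keeps group 1 from each hit.

['yig', 'vvr', 'yig', 'yig']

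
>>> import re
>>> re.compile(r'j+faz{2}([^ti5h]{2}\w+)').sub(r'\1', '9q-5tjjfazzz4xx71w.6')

'9q-5tz4xx71w.6'

This matches one or more of a literal 'j', then the literal 'fa', then exactly 2 of the literal 'z'; then exactly 2 of any character except [ti5h], then one or more of a word character (captured).
Matches: at [5:18] → 'jjfazzz4xx71w'.
`\1` in the replacement pulls in group 1's text for each match.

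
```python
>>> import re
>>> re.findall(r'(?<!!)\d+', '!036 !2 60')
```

The negative lookaround is zero-width — it rules out positions where the adjacent text would match, without consuming anything.
With no groups in the pattern, `findall` gives back each whole match — 2 here.

['36', '60']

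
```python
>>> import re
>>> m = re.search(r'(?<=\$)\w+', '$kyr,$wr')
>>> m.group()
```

'kyr'

Lookahead/lookbehind check context without consuming it, so the matched span excludes the asserted characters.
`search` walks the string left to right and returns the first match it finds.
The match spans [1:4] → 'kyr'.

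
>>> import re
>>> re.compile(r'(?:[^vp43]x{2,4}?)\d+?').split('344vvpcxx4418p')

This matches any character except [vp43], then 2 to 4 of the literal 'x' (lazy) (non-capturing group); then one or more of a digit (lazy).
Because the quantifier is non-greedy, it stops expanding at the earliest point where the rest of the pattern can succeed.
Matches to split on: at [6:10] → 'cxx4'.
The string is cut at each match, leaving 2 pieces.

['344vvp', '418p']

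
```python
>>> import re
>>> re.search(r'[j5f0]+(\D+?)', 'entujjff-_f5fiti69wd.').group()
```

'jjff-'

This matches one or more of one of [j5f0]; then one or more of a non-digit (lazy) (captured).
Because the quantifier is non-greedy, it stops expanding at the earliest point where the rest of the pattern can succeed.
`re.search` tries every starting position until one works.
The match spans [4:9] → 'jjff-'.
Captured: group 1 = '-'.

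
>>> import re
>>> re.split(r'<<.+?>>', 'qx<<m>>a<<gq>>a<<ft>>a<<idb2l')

A non-greedy quantifier consumes as few characters as it can — just enough that the remainder of the pattern still matches from where it stops; whatever follows it matches normally.
Matches to split on: at [2:7] → '<<m>>'; at [8:14] → '<<gq>>'; at [15:21] → '<<ft>>'.
The string is cut at each match, leaving 4 pieces.

['qx', 'a', 'a', 'a<<idb2l']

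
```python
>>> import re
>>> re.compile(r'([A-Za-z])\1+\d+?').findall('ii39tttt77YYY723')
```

`\1` is not a pattern — it's the concrete string captured by group 1, re-applied verbatim.
Walking the string: at [0:3] match 'ii3', group 1 = 'i'; at [4:9] match 'tttt7', group 1 = 't'; at [10:14] match 'YYY7', group 1 = 'Y'.
Because there's exactly one group, `findall` drops the full match and keeps group 1 from each hit.

['i', 't', 'Y']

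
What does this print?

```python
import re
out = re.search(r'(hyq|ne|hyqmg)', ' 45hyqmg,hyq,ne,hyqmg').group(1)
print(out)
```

Alternation isn't longest-match — the leftmost alternative that fits at this position is chosen.
`re.search` tries every starting position until one works.
The match spans [3:6] → 'hyq'.
Captured: group 1 = 'hyq'.

hyq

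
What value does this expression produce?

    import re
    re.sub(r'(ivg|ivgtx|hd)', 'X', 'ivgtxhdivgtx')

The regex engine tests alternatives in the order written; an earlier branch that matches wins even if a later one would match more.
Each match is replaced by 'X'.

'XtxXXtx'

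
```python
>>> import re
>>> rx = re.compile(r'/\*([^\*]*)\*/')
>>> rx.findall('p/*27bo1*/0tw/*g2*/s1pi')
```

['27bo1', 'g2']

Walking the string: at [1:10] match '/*27bo1*/', group 1 = '27bo1'; at [13:19] match '/*g2*/', group 1 = 'g2'.
`findall` collects group 1 from each match (2 total).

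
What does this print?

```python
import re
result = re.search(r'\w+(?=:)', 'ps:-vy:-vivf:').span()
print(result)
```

(0, 2)

Lookahead/lookbehind check context without consuming it, so the matched span excludes the asserted characters.
`re.search` tries every starting position until one works.
The match spans [0:2] → 'ps'.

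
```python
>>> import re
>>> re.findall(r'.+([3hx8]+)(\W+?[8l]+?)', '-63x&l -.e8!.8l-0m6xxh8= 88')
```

A `+?`/`*?`/`{m,n}?` starts at its minimum and grows only as far as needed for what follows to match.
With 2 capturing groups, `findall` returns a 2-tuple per match.

[('8', '= 8')]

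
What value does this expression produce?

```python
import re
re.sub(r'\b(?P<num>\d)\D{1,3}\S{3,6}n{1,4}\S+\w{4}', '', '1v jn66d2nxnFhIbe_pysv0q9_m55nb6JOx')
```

''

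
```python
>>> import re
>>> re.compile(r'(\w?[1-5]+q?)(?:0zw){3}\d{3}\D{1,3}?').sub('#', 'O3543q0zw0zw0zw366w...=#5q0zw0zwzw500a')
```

This matches optionally a word character, then one or more of a character in [1-5], then optionally the literal 'q' (captured); then the literal '0zw' repeated 3 times, then exactly 3 of a digit, then 1 to 3 of a non-digit (lazy).
Every occurrence is swapped for '#'.

'#...=#5q0zw0zwzw500a'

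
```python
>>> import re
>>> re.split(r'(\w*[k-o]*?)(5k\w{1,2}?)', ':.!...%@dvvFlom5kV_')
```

[':.!...%@', 'dvvFlom', '5kV', '_']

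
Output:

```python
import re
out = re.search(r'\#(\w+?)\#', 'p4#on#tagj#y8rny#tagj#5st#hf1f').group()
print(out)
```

The match spans [2:6] → '#on#'.

#on#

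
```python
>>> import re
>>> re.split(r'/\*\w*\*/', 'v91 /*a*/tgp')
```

['v91 ', 'tgp']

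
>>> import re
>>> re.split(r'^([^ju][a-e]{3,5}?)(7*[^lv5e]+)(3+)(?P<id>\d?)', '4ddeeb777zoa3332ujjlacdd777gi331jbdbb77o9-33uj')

A `+?`/`*?`/`{m,n}?` starts at its minimum and grows only as far as needed for what follows to match.
`re.split` interleaves the captured-group text with the surrounding fragments.

['', '4ddee', 'b777zoa33', '3', '2', 'ujjlacdd777gi331jbdbb77o9-33uj']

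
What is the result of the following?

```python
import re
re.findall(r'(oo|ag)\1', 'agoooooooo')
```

['oo', 'oo']

After group 1 captures some text, `\1` only succeeds where that same text appears again.
Because there's exactly one group, `findall` drops the full match and keeps group 1 from each hit.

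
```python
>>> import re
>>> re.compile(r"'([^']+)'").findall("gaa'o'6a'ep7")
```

['o']

Walking the string: at [3:6] match "'o'", group 1 = 'o'.
Because there's exactly one group, `findall` drops the full match and keeps group 1 from the one hit.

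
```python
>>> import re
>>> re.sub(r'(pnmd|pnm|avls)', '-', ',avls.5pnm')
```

Matches: at [1:5] → 'avls'; at [7:10] → 'pnm'.
Each match is replaced by '-'.

',-.5-'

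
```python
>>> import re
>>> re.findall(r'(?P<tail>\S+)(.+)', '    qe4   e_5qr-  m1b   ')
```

Pattern: one or more of a non-whitespace character (captured as 'tail'); then one or more of any character (captured).
With 2 capturing groups, `findall` returns a 2-tuple per match.

[('qe4', '   e_5qr-  m1b   ')]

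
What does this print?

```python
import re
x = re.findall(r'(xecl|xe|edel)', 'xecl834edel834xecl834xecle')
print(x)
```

Branches in `(...|...)` are attempted left-to-right; the first branch that allows the whole pattern to succeed is taken.
Matches: at [0:4] match 'xecl', group 1 = 'xecl'; at [7:11] match 'edel', group 1 = 'edel'; at [14:18] match 'xecl', group 1 = 'xecl'; at [21:25] match 'xecl', group 1 = 'xecl'.
`findall` collects group 1 from each match (4 total).

['xecl', 'edel', 'xecl', 'xecl']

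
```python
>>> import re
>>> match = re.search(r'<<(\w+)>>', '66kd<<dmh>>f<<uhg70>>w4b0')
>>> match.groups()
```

('dmh',)

The match spans [4:11] → '<<dmh>>'.
Captured: group 1 = 'dmh'.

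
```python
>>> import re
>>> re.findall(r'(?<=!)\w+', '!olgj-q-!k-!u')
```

The positive lookaround only admits positions where the adjacent text matches; those characters stay outside the span.
Scanning left to right: at [1:5] → 'olgj'; at [9:10] → 'k'; at [12:13] → 'u'.
With no groups in the pattern, `findall` gives back each whole match — 3 here.

['olgj', 'k', 'u']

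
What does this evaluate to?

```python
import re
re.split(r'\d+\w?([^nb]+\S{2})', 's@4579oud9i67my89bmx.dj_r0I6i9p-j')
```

The pattern matches one or more of a digit, then optionally a word character; then one or more of any character except [nb], then exactly 2 of a non-whitespace character (captured).
Matches to split on: at [2:19] → '4579oud9i67my89bm'; at [25:33] → '0I6i9p-j'.
Because the pattern has a capturing group, `split` also inserts each captured text between the pieces.

['s@', 'ud9i67my89bm', 'x.dj_r', '6i9p-j', '']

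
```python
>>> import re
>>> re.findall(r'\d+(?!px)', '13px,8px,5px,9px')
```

['1']

Because the assertion is negative and zero-width, positions next to the forbidden text are skipped.
With no groups in the pattern, `findall` gives back each whole match — 1 here.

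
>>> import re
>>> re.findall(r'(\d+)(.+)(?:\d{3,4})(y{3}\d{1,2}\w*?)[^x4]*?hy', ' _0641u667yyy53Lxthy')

[('0641', 'u', 'yyy53Lx')]

Pattern: one or more of a digit (captured); then one or more of any character (captured); then 3 to 4 of a digit (non-capturing group); then exactly 3 of a literal 'y', then 1 to 2 of a digit, then zero or more of a word character (lazy) (captured); then zero or more of any character except [x4] (lazy), then the literal 'hy'.
Walking the string: at [2:20] match '0641u667yyy53Lxthy', groups = ('0641', 'u', 'yyy53Lx').
Multiple groups make `findall` return tuples — one 3-tuple for the one match.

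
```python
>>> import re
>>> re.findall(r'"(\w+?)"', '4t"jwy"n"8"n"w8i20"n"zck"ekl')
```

['jwy', '8', 'w8i20', 'zck']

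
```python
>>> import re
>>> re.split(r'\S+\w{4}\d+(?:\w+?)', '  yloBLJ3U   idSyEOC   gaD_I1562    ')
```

The pattern matches one or more of a non-whitespace character; then exactly 4 of a word character, then one or more of a digit; then one or more of a word character (lazy) (non-capturing group).
Matches to split on: at [2:10] → 'yloBLJ3U'; at [23:32] → 'gaD_I1562'.
Each match becomes a cut point; 3 segments remain.

['  ', '   idSyEOC   ', '    ']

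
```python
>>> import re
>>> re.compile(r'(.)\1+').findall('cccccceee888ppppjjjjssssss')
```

['c', 'e', '8', 'p', 'j', 's']

After group 1 captures some text, `\1` only succeeds where that same text appears again.
Walking the string: at [0:6] match 'cccccc', group 1 = 'c'; at [6:9] match 'eee', group 1 = 'e'; at [9:12] match '888', group 1 = '8'; at [12:16] match 'pppp', group 1 = 'p'; at [16:20] match 'jjjj', group 1 = 'j'; ….
One capturing group, so `findall` returns just the captured substring from each match — 6 in all.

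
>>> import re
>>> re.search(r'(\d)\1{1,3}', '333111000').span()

(0, 3)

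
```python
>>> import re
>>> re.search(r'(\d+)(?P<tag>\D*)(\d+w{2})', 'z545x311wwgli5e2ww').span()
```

(1, 10)

The pattern matches one or more of a digit (captured); then zero or more of a non-digit (captured as 'tag'); then one or more of a digit, then exactly 2 of the literal 'w' (captured).
The match spans [1:10] → '545x311ww'.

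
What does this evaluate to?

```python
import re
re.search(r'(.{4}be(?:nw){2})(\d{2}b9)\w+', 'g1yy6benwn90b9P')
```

None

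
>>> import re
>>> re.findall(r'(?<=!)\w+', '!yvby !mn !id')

The `(?=…)`/`(?<=…)` assertion just peeks at neighbouring text; it doesn't advance the match position.
No capturing groups, so `findall` returns the 3 full match strings.

['yvby', 'mn', 'id']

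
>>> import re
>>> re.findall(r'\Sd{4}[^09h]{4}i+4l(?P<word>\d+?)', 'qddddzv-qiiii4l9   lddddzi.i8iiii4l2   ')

['9']

This matches a non-whitespace character, then exactly 4 of the literal 'd', then exactly 4 of any character except [09h]; then one or more of a literal 'i', then the literal '4l'; then one or more of a digit (lazy) (captured as 'word').
With a single group, `findall` returns only what that group captured — 1 item.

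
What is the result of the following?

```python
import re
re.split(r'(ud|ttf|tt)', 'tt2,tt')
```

['', 'tt', '2,', 'tt', '']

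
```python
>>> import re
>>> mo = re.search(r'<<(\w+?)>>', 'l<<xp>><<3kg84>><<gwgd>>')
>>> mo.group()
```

'<<xp>>'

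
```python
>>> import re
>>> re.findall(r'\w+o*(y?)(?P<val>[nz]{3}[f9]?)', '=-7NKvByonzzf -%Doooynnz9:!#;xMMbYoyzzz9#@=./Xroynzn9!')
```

[('', 'nzzf'), ('', 'nnz9'), ('', 'zzz9'), ('', 'nzn9')]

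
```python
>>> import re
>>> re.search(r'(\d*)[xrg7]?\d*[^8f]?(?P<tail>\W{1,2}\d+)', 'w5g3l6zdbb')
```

Pattern: zero or more of a digit (captured); then optionally one of [xrg7], then zero or more of a digit, then optionally any character except [8f]; then 1 to 2 of a non-word character, then one or more of a digit (captured as 'tail').
`re.search` tries every starting position until one works.
Here nothing in the string fits, so the call returns None.

None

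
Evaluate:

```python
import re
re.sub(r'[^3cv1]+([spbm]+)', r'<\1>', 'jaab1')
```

Pattern: one or more of any character except [3cv1]; then one or more of one of [spbm] (captured).
The replacement refers to a captured group, so each match is rewritten using its own captured text.

'<b>1'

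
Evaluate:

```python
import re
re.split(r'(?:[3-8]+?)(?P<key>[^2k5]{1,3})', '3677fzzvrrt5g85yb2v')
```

['', '677', 'fzzvrrt', 'g8', '', 'yb', '2v']

Pattern: one or more of a character in [3-8] (lazy) (non-capturing group); then 1 to 3 of any character except [2k5] (captured as 'key').
A non-greedy quantifier consumes as few characters as it can — just enough that the remainder of the pattern still matches from where it stops; whatever follows it matches normally.
Matches to split on: at [0:4] → '3677'; at [11:14] → '5g8'; at [14:17] → '5yb'.
Because the pattern has a capturing group, `split` also inserts each captured text between the pieces.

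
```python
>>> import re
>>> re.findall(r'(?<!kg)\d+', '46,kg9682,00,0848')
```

['46', '682', '00', '0848']

The negative lookaround is zero-width — it rules out positions where the adjacent text would match, without consuming anything.
Walking the string: at [0:2] → '46'; at [6:9] → '682'; at [10:12] → '00'; at [13:17] → '0848'.
No capturing groups, so `findall` returns the 4 full match strings.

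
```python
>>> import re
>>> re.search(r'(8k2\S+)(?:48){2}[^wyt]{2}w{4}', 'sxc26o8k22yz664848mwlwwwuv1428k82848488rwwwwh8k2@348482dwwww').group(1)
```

'8k22yz664848mwlwwwuv1428k82848488rwwwwh8k2@3'

Pattern: the literal '8k2', then one or more of a non-whitespace character (captured); then the literal '48' repeated 2 times, then exactly 2 of any character except [wyt], then exactly 4 of a literal 'w'.
`re.search` scans for the first position where the pattern succeeds.
The match spans [6:60] → '8k22yz664848mwlwwwuv1428k82848488rwwwwh8k2@348482dwwww'.
Captured: group 1 = '8k22yz664848mwlwwwuv1428k82848488rwwwwh8k2@3'.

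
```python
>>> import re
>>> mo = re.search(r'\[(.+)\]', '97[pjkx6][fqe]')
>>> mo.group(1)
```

'pjkx6][fqe'

The match spans [2:14] → '[pjkx6][fqe]'.
Captured: group 1 = 'pjkx6][fqe'.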